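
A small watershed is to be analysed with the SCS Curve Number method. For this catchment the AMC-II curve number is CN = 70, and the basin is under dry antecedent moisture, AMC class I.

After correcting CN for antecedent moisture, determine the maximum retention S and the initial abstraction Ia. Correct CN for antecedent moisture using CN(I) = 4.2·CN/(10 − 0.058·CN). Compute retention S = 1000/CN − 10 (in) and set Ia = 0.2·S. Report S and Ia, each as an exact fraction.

Adjust CN=70 to AMC I: 4.2·70/(10 − 0.058·70) → 294 ÷ (297/50) = 4900/99 ≈ 49.495
Retention S: 1000/CN − 10 with CN=49.495 → S = 500/49 ≈ 10.204 in
Ia = 0.2S: 0.2·10.204 = 2.041 in (exactly 100/49)

S = 500/49 in ≈ 10.204 in; Ia = 100/49 in ≈ 2.041 in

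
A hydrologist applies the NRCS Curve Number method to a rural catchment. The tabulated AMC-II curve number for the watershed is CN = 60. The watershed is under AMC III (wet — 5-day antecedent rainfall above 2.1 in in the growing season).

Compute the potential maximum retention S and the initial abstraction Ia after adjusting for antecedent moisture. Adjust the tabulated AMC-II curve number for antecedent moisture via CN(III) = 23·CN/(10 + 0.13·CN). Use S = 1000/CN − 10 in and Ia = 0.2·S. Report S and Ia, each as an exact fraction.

S = 200/69 in ≈ 2.899 in; Ia = 40/69 in ≈ 0.580 in

Adjust CN=60 to AMC III: 23·60/(10 + 0.13·60) → 1380 ÷ (89/5) = 6900/89 ≈ 77.528
S = 1000/(6900/89) − 10 = 200/69 in ≈ 2.899 in
Ia = 0.2S: 0.2·2.899 = 0.580 in (exactly 40/69)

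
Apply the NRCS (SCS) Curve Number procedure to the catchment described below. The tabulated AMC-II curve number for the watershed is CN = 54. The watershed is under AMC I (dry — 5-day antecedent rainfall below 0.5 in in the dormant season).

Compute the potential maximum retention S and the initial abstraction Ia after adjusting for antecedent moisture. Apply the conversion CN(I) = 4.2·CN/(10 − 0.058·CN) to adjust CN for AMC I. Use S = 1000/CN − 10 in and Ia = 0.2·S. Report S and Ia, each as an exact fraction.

Adjust CN=54 to AMC I: 4.2·54/(10 − 0.058·54) → (1134/5) ÷ (1717/250) = 56700/1717 ≈ 33.023
S = 1000/(56700/1717) − 10 = 11500/567 in ≈ 20.282 in
Initial abstraction Ia = S/5 = (11500/567)/5 = 2300/567 ≈ 4.056 in

S = 11500/567 in ≈ 20.282 in; Ia = 2300/567 in ≈ 4.056 in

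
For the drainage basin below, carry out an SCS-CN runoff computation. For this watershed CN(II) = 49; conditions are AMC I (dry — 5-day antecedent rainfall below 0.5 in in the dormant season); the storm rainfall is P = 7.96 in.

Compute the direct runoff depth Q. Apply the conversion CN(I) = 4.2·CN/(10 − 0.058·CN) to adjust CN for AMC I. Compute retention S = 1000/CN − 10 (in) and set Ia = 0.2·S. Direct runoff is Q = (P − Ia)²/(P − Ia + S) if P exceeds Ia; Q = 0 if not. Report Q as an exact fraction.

Adjust CN=49 to AMC I: 4.2·49/(10 − 0.058·49) → (1029/5) ÷ (3579/500) = 34300/1193 ≈ 28.751
Retention S: 1000/CN − 10 with CN=28.751 → S = 8500/343 ≈ 24.781 in
Ia = 0.2S: 0.2·24.781 = 4.956 in (exactly 1700/343)
Since P=7.960 > Ia=4.956: effective rainfall P−Ia = 25757/8575 in
Q: (25757/8575)² ÷ (238257/8575) = 663423049/2043053775 in (≈ 0.325 in)

Q = 663423049/2043053775 in ≈ 0.325 in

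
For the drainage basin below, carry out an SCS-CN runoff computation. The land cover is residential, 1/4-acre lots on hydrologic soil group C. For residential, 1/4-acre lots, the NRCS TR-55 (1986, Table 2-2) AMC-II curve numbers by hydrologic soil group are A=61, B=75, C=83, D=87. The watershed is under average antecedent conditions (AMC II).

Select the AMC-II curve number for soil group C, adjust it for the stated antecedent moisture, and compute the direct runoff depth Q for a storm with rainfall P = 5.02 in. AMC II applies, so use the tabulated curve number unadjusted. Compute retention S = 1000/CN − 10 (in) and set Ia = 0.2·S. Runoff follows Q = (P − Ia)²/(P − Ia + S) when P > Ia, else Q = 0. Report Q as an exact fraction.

Q = 366071689/114676950 in ≈ 3.192 in

NRCS table: residential, 1/4-acre lots, soil group C → CN(II) = 83
AMC II — tabulated CN = 83 applies directly.
Retention S: 1000/CN − 10 with CN=83.000 → S = 170/83 ≈ 2.048 in
Ia = 0.2·(170/83) = 34/83 in ≈ 0.410 in
Excess rainfall: 5.020 − 0.410 = 4.610 in; P > Ia so Q > 0
Q = (19133/4150)²/((19133/4150) + 170/83) = (366071689/17222500)/(27633/4150) = 366071689/114676950 in ≈ 3.192 in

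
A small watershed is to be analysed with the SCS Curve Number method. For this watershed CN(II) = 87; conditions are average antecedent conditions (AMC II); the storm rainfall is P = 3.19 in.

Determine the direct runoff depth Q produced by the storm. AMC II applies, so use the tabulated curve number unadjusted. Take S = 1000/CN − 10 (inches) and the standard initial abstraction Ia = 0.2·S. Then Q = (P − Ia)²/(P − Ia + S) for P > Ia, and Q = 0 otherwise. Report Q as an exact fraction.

Q = 632673409/331931100 in ≈ 1.906 in

AMC II — tabulated CN = 87 applies directly.
S = 1000/87 − 10 = 130/87 in ≈ 1.494 in
Ia = 0.2·(130/87) = 26/87 in ≈ 0.299 in
Excess rainfall: 3.190 − 0.299 = 2.891 in; P > Ia so Q > 0
Runoff Q = (P−Ia)²/(P−Ia+S) = (2.891)²/(2.891+1.494) = 632673409/331931100 ≈ 1.906 in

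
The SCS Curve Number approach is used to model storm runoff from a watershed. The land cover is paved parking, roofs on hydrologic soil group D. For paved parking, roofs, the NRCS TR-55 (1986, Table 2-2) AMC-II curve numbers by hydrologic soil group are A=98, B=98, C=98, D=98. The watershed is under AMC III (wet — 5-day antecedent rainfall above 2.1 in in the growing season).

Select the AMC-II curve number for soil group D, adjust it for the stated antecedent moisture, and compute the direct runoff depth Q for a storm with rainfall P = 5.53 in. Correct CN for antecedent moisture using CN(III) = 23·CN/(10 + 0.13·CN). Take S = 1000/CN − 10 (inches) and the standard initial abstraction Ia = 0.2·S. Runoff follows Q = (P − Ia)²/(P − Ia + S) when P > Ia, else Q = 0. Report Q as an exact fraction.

NRCS table: paved parking, roofs, soil group D → CN(II) = 98
Adjust CN=98 to AMC III: 23·98/(10 + 0.13·98) → 2254 ÷ (1137/50) = 112700/1137 ≈ 99.120
Retention S: 1000/CN − 10 with CN=99.120 → S = 100/1127 ≈ 0.089 in
Ia = 0.2·(100/1127) = 20/1127 in ≈ 0.018 in
Since P=5.530 > Ia=0.018: effective rainfall P−Ia = 621231/112700 in
Runoff Q = (P−Ia)²/(P−Ia+S) = (5.512)²/(5.512+0.089) = 385927955361/71139733700 ≈ 5.425 in

Q = 385927955361/71139733700 in ≈ 5.425 in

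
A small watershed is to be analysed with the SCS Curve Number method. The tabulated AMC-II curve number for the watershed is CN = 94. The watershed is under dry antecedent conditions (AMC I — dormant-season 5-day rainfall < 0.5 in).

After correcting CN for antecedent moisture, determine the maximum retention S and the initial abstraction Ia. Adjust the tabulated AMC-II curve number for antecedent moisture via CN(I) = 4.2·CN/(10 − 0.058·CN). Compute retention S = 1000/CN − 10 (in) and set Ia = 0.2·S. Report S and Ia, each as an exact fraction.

S = 500/329 in ≈ 1.520 in; Ia = 100/329 in ≈ 0.304 in

CN(I) from CN(II)=94: (4.2·94)/(10 − 0.058·94) = 32900/379 ≈ 86.807
Retention S: 1000/CN − 10 with CN=86.807 → S = 500/329 ≈ 1.520 in
Ia = 0.2·(500/329) = 100/329 in ≈ 0.304 in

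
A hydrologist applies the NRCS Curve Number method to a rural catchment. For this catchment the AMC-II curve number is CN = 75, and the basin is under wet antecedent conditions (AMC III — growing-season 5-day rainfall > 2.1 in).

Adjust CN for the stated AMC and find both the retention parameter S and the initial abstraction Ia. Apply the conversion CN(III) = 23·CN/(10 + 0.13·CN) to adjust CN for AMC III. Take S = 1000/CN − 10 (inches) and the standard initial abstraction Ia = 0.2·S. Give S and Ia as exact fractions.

S = 100/69 in ≈ 1.449 in; Ia = 20/69 in ≈ 0.290 in

Adjust CN=75 to AMC III: 23·75/(10 + 0.13·75) → 1725 ÷ (79/4) = 6900/79 ≈ 87.342
S = 1000/(6900/79) − 10 = 100/69 in ≈ 1.449 in
Ia = 0.2S: 0.2·1.449 = 0.290 in (exactly 20/69)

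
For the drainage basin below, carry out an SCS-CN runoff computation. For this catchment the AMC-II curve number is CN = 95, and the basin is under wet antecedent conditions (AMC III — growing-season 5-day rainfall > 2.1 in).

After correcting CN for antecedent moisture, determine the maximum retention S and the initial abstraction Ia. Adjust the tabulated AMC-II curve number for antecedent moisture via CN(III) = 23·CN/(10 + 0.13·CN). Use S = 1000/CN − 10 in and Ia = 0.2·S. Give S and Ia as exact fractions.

S = 100/437 in ≈ 0.229 in; Ia = 20/437 in ≈ 0.046 in

CN(III) from CN(II)=95: (23·95)/(10 + 0.13·95) = 43700/447 ≈ 97.763
Retention S: 1000/CN − 10 with CN=97.763 → S = 100/437 ≈ 0.229 in
Ia = 0.2·(100/437) = 20/437 in ≈ 0.046 in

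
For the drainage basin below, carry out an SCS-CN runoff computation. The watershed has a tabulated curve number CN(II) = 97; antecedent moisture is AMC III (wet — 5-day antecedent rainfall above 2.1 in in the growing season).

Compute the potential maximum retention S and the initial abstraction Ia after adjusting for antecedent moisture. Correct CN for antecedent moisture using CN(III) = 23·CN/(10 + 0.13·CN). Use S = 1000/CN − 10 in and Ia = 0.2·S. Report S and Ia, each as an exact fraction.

S = 300/2231 in ≈ 0.134 in; Ia = 60/2231 in ≈ 0.027 in

Wet (AMC III): CN(III) = 23·97/(10 + 0.13·97) = 2231/(2261/100) = 223100/2261 ≈ 98.673
Retention S: 1000/CN − 10 with CN=98.673 → S = 300/2231 ≈ 0.134 in
Ia = 0.2·(300/2231) = 60/2231 in ≈ 0.027 in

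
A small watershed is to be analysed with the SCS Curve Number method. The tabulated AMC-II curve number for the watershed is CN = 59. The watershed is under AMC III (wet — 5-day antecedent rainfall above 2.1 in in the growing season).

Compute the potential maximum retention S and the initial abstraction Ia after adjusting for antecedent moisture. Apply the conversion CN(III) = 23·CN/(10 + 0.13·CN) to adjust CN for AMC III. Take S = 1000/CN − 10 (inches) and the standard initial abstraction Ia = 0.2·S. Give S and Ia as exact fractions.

Wet (AMC III): CN(III) = 23·59/(10 + 0.13·59) = 1357/(1767/100) = 135700/1767 ≈ 76.797
S = 1000/(135700/1767) − 10 = 4100/1357 in ≈ 3.021 in
Initial abstraction Ia = S/5 = (4100/1357)/5 = 820/1357 ≈ 0.604 in

S = 4100/1357 in ≈ 3.021 in; Ia = 820/1357 in ≈ 0.604 in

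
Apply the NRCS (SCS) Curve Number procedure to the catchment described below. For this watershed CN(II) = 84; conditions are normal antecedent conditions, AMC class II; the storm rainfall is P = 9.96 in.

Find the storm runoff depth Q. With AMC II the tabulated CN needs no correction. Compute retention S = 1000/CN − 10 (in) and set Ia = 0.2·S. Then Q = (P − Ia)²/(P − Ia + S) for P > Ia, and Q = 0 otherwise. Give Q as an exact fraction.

CN(II) = 84; AMC II needs no correction.
Retention S: 1000/CN − 10 with CN=84.000 → S = 40/21 ≈ 1.905 in
Initial abstraction Ia = S/5 = (40/21)/5 = 8/21 ≈ 0.381 in
P − Ia = 9.960 − 0.381 = 5029/525 ≈ 9.579 in (> 0, runoff occurs)
Runoff Q = (P−Ia)²/(P−Ia+S) = (9.579)²/(9.579+1.905) = 25290841/3165225 ≈ 7.990 in

Q = 25290841/3165225 in ≈ 7.990 in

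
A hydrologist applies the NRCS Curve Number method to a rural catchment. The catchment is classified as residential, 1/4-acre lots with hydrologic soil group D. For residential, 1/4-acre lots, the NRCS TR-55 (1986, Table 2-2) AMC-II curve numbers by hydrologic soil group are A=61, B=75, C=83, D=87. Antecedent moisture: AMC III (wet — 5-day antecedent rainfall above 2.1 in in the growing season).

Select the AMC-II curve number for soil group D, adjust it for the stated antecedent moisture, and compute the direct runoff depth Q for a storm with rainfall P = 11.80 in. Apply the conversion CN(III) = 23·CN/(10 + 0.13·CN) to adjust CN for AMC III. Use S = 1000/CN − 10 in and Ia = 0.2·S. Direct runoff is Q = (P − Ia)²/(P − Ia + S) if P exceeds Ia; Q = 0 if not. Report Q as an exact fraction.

Q = 13632664081/1233206295 in ≈ 11.055 in

NRCS table: residential, 1/4-acre lots, soil group D → CN(II) = 87
CN(III) from CN(II)=87: (23·87)/(10 + 0.13·87) = 200100/2131 ≈ 93.900
S = 1000/(200100/2131) − 10 = 1300/2001 in ≈ 0.650 in
Initial abstraction Ia = S/5 = (1300/2001)/5 = 260/2001 ≈ 0.130 in
Since P=11.800 > Ia=0.130: effective rainfall P−Ia = 116759/10005 in
Runoff Q = (P−Ia)²/(P−Ia+S) = (11.670)²/(11.670+0.650) = 13632664081/1233206295 ≈ 11.055 in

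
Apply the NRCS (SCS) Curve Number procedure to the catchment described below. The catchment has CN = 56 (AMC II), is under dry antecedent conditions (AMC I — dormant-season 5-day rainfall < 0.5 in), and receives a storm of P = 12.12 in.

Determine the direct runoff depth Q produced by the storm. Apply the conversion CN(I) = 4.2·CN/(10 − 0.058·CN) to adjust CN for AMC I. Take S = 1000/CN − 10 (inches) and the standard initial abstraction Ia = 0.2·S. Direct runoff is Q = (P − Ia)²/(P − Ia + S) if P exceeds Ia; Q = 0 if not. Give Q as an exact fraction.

Q = 948085681/365813175 in ≈ 2.592 in

CN(I) from CN(II)=56: (4.2·56)/(10 − 0.058·56) = 7350/211 ≈ 34.834
Max retention: S = 1000/(7350/211) − 10 = 2750/147 in (≈ 18.707 in)
Initial abstraction Ia = S/5 = (2750/147)/5 = 550/147 ≈ 3.741 in
Since P=12.120 > Ia=3.741: effective rainfall P−Ia = 30791/3675 in
Runoff Q = (P−Ia)²/(P−Ia+S) = (8.379)²/(8.379+18.707) = 948085681/365813175 ≈ 2.592 in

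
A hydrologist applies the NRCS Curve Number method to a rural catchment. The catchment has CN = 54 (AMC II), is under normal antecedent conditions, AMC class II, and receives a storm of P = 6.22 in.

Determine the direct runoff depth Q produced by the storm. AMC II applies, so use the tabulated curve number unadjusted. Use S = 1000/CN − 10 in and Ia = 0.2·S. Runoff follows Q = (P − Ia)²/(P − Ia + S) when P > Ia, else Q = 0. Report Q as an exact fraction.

CN(II) = 54; AMC II needs no correction.
Retention S: 1000/CN − 10 with CN=54.000 → S = 230/27 ≈ 8.519 in
Ia = 0.2·(230/27) = 46/27 in ≈ 1.704 in
Since P=6.220 > Ia=1.704: effective rainfall P−Ia = 6097/1350 in
Q: (6097/1350)² ÷ (17597/1350) = 37173409/23755950 in (≈ 1.565 in)

Q = 37173409/23755950 in ≈ 1.565 in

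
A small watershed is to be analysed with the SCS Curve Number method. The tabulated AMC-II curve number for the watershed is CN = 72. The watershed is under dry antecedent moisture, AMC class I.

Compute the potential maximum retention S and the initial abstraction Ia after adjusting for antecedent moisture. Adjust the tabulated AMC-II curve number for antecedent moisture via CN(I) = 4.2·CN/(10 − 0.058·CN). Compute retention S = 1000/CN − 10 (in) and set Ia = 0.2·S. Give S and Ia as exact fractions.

S = 250/27 in ≈ 9.259 in; Ia = 50/27 in ≈ 1.852 in

Adjust CN=72 to AMC I: 4.2·72/(10 − 0.058·72) → (1512/5) ÷ (728/125) = 675/13 ≈ 51.923
Retention S: 1000/CN − 10 with CN=51.923 → S = 250/27 ≈ 9.259 in
Initial abstraction Ia = S/5 = (250/27)/5 = 50/27 ≈ 1.852 in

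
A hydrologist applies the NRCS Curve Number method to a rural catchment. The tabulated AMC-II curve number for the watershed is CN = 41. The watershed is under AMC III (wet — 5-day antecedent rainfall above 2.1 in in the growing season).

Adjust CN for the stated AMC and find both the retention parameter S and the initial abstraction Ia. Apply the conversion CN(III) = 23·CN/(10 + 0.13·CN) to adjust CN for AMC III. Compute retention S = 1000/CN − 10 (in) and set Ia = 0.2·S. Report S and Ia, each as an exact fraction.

S = 5900/943 in ≈ 6.257 in; Ia = 1180/943 in ≈ 1.251 in

CN(III) from CN(II)=41: (23·41)/(10 + 0.13·41) = 94300/1533 ≈ 61.513
Retention S: 1000/CN − 10 with CN=61.513 → S = 5900/943 ≈ 6.257 in
Initial abstraction Ia = S/5 = (5900/943)/5 = 1180/943 ≈ 1.251 in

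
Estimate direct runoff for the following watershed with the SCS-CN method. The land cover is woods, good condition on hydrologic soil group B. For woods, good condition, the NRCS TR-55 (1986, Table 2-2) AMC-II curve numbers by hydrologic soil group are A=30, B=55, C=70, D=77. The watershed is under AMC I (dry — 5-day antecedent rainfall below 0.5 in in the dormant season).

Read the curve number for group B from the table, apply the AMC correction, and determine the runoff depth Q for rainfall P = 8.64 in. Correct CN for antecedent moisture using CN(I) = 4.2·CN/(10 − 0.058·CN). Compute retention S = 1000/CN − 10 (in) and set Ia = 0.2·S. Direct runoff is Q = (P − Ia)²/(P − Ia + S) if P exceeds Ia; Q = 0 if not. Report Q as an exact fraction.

Q = 3474726/3740275 in ≈ 0.929 in

NRCS table: woods, good condition, soil group B → CN(II) = 55
Dry (AMC I): CN(I) = 4.2·55/(10 − 0.058·55) = 231/(681/100) = 7700/227 ≈ 33.921
Retention S: 1000/CN − 10 with CN=33.921 → S = 1500/77 ≈ 19.481 in
Ia = 0.2·(1500/77) = 300/77 in ≈ 3.896 in
Since P=8.640 > Ia=3.896: effective rainfall P−Ia = 9132/1925 in
Runoff Q = (P−Ia)²/(P−Ia+S) = (4.744)²/(4.744+19.481) = 3474726/3740275 ≈ 0.929 in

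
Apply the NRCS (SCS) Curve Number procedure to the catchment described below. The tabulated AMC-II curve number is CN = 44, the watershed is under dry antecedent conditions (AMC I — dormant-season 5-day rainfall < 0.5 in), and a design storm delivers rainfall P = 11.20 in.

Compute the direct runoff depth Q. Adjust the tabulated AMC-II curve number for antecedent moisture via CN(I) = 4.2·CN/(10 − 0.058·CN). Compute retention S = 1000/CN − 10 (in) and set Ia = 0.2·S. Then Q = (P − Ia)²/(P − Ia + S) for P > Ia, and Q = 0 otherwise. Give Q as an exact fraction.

Q = 89888/120615 in ≈ 0.745 in

Dry (AMC I): CN(I) = 4.2·44/(10 − 0.058·44) = (924/5)/(931/125) = 3300/133 ≈ 24.812
S = 1000/(3300/133) − 10 = 1000/33 in ≈ 30.303 in
Ia = 0.2S: 0.2·30.303 = 6.061 in (exactly 200/33)
Excess rainfall: 11.200 − 6.061 = 5.139 in; P > Ia so Q > 0
Q: (848/165)² ÷ (5848/165) = 89888/120615 in (≈ 0.745 in)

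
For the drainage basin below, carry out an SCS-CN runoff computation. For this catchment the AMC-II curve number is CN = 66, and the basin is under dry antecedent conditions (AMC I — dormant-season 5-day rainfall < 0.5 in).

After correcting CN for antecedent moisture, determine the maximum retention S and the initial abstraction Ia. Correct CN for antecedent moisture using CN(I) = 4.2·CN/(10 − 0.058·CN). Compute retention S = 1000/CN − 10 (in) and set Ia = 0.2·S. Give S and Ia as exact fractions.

S = 8500/693 in ≈ 12.266 in; Ia = 1700/693 in ≈ 2.453 in

Dry (AMC I): CN(I) = 4.2·66/(10 − 0.058·66) = (1386/5)/(1543/250) = 69300/1543 ≈ 44.913
Max retention: S = 1000/(69300/1543) − 10 = 8500/693 in (≈ 12.266 in)
Ia = 0.2S: 0.2·12.266 = 2.453 in (exactly 1700/693)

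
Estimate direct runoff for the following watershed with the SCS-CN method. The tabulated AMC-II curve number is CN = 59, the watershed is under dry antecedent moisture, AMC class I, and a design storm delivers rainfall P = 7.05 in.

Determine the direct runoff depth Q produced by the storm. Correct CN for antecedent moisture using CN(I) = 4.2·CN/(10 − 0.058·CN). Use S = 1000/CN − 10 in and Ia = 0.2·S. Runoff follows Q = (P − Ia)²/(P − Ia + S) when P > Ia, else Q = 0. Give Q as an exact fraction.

Q = 8593104601/12456881220 in ≈ 0.690 in

CN(I) from CN(II)=59: (4.2·59)/(10 − 0.058·59) = 123900/3289 ≈ 37.671
Max retention: S = 1000/(123900/3289) − 10 = 20500/1239 in (≈ 16.546 in)
Initial abstraction Ia = S/5 = (20500/1239)/5 = 4100/1239 ≈ 3.309 in
Since P=7.050 > Ia=3.309: effective rainfall P−Ia = 92699/24780 in
Q = (92699/24780)²/((92699/24780) + 20500/1239) = (8593104601/614048400)/(502699/24780) = 8593104601/12456881220 in ≈ 0.690 in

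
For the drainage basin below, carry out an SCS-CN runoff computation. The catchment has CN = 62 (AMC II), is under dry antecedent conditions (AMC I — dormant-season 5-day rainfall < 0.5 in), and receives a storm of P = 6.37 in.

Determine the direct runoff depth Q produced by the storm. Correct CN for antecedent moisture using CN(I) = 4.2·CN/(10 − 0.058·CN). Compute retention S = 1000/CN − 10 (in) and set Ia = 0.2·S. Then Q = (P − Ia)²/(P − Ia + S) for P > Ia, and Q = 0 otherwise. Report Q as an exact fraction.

Dry (AMC I): CN(I) = 4.2·62/(10 − 0.058·62) = (1302/5)/(1601/250) = 65100/1601 ≈ 40.662
Max retention: S = 1000/(65100/1601) − 10 = 9500/651 in (≈ 14.593 in)
Initial abstraction Ia = S/5 = (9500/651)/5 = 1900/651 ≈ 2.919 in
P − Ia = 6.370 − 2.919 = 224687/65100 ≈ 3.451 in (> 0, runoff occurs)
Q = (224687/65100)²/((224687/65100) + 9500/651) = (50484247969/4238010000)/(1174687/65100) = 50484247969/76472123700 in ≈ 0.660 in

Q = 50484247969/76472123700 in ≈ 0.660 in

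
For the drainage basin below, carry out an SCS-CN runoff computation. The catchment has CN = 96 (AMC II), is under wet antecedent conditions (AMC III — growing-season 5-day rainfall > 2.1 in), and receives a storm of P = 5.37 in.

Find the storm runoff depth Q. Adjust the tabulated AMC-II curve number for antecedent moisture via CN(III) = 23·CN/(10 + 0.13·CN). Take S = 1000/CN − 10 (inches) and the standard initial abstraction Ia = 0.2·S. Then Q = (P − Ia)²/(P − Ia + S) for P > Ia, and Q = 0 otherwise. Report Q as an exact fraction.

Wet (AMC III): CN(III) = 23·96/(10 + 0.13·96) = 2208/(562/25) = 27600/281 ≈ 98.221
Max retention: S = 1000/(27600/281) − 10 = 25/138 in (≈ 0.181 in)
Ia = 0.2S: 0.2·0.181 = 0.036 in (exactly 5/138)
Excess rainfall: 5.370 − 0.036 = 5.334 in; P > Ia so Q > 0
Q = (36803/6900)²/((36803/6900) + 25/138) = (1354460809/47610000)/(38053/6900) = 1354460809/262565700 in ≈ 5.159 in

Q = 1354460809/262565700 in ≈ 5.159 in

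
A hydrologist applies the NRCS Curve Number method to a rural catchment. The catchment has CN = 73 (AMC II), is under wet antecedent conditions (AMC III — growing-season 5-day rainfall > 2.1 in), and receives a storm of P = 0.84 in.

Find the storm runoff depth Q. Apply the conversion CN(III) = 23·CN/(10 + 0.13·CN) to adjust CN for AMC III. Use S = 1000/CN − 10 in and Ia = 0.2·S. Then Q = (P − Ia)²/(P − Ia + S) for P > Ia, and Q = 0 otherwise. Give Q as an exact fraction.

Q = 157818027/1248882175 in ≈ 0.126 in

CN(III) from CN(II)=73: (23·73)/(10 + 0.13·73) = 167900/1949 ≈ 86.147
Max retention: S = 1000/(167900/1949) − 10 = 2700/1679 in (≈ 1.608 in)
Ia = 0.2·(2700/1679) = 540/1679 in ≈ 0.322 in
Excess rainfall: 0.840 − 0.322 = 0.518 in; P > Ia so Q > 0
Runoff Q = (P−Ia)²/(P−Ia+S) = (0.518)²/(0.518+1.608) = 157818027/1248882175 ≈ 0.126 in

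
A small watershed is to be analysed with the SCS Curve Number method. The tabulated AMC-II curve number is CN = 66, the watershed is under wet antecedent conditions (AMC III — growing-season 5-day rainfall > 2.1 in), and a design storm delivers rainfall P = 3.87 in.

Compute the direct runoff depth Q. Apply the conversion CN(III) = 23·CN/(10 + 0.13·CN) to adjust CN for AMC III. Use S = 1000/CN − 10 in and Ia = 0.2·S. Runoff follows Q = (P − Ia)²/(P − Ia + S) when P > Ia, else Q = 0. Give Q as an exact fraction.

Q = 67461231289/32616734700 in ≈ 2.068 in

CN(III) from CN(II)=66: (23·66)/(10 + 0.13·66) = 75900/929 ≈ 81.701
Max retention: S = 1000/(75900/929) − 10 = 1700/759 in (≈ 2.240 in)
Ia = 0.2·(1700/759) = 340/759 in ≈ 0.448 in
P − Ia = 3.870 − 0.448 = 259733/75900 ≈ 3.422 in (> 0, runoff occurs)
Runoff Q = (P−Ia)²/(P−Ia+S) = (3.422)²/(3.422+2.240) = 67461231289/32616734700 ≈ 2.068 in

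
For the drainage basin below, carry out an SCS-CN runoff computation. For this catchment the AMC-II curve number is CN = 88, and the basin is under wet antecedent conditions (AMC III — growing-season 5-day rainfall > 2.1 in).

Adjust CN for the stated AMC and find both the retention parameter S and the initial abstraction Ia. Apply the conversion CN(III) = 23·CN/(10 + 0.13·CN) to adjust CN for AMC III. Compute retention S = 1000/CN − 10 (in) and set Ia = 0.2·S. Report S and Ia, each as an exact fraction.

Wet (AMC III): CN(III) = 23·88/(10 + 0.13·88) = 2024/(536/25) = 6325/67 ≈ 94.403
Retention S: 1000/CN − 10 with CN=94.403 → S = 150/253 ≈ 0.593 in
Initial abstraction Ia = S/5 = (150/253)/5 = 30/253 ≈ 0.119 in

S = 150/253 in ≈ 0.593 in; Ia = 30/253 in ≈ 0.119 in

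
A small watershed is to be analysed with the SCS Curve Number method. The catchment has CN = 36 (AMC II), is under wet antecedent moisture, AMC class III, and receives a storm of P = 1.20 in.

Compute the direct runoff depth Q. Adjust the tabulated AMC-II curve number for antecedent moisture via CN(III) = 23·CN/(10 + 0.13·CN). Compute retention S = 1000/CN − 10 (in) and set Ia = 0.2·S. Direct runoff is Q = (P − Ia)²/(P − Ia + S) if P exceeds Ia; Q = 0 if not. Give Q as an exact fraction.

Q = 0 in ≈ 0.000 in

Adjust CN=36 to AMC III: 23·36/(10 + 0.13·36) → 828 ÷ (367/25) = 20700/367 ≈ 56.403
Max retention: S = 1000/(20700/367) − 10 = 1600/207 in (≈ 7.729 in)
Ia = 0.2S: 0.2·7.729 = 1.546 in (exactly 320/207)
P = 1.200 ≤ Ia = 1.546 in: entire storm abstracted, Q = 0.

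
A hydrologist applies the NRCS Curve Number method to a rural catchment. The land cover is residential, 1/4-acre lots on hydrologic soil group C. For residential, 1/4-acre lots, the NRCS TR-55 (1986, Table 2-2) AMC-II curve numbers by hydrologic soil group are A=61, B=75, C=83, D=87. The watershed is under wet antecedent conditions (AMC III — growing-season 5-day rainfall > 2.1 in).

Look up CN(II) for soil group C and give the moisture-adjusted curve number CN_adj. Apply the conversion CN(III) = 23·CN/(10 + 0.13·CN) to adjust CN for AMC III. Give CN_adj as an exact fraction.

NRCS table: residential, 1/4-acre lots, soil group C → CN(II) = 83
Adjust CN=83 to AMC III: 23·83/(10 + 0.13·83) → 1909 ÷ (2079/100) = 190900/2079 ≈ 91.823

CN_adj = 190900/2079 ≈ 91.823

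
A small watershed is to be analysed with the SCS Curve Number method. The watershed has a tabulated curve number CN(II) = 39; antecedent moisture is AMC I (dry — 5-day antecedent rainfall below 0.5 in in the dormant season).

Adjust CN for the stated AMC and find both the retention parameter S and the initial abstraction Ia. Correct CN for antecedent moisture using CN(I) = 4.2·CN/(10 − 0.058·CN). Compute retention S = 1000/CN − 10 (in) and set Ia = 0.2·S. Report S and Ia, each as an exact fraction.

S = 30500/819 in ≈ 37.241 in; Ia = 6100/819 in ≈ 7.448 in

Dry (AMC I): CN(I) = 4.2·39/(10 − 0.058·39) = (819/5)/(3869/500) = 81900/3869 ≈ 21.168
Max retention: S = 1000/(81900/3869) − 10 = 30500/819 in (≈ 37.241 in)
Initial abstraction Ia = S/5 = (30500/819)/5 = 6100/819 ≈ 7.448 in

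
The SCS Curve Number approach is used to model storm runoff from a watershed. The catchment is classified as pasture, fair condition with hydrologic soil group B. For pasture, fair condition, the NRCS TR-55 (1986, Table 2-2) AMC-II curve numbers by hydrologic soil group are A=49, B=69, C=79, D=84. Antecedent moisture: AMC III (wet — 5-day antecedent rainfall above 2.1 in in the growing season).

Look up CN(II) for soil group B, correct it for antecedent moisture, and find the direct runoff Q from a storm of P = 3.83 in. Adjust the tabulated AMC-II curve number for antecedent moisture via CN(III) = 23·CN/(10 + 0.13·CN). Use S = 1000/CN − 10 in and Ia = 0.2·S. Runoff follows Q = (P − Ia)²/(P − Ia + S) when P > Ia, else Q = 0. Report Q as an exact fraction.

Q = 297920564041/135818792700 in ≈ 2.194 in

NRCS table: pasture, fair condition, soil group B → CN(II) = 69
Wet (AMC III): CN(III) = 23·69/(10 + 0.13·69) = 1587/(1897/100) = 158700/1897 ≈ 83.658
Retention S: 1000/CN − 10 with CN=83.658 → S = 3100/1587 ≈ 1.953 in
Ia = 0.2S: 0.2·1.953 = 0.391 in (exactly 620/1587)
Since P=3.830 > Ia=0.391: effective rainfall P−Ia = 545821/158700 in
Q: (545821/158700)² ÷ (855821/158700) = 297920564041/135818792700 in (≈ 2.194 in)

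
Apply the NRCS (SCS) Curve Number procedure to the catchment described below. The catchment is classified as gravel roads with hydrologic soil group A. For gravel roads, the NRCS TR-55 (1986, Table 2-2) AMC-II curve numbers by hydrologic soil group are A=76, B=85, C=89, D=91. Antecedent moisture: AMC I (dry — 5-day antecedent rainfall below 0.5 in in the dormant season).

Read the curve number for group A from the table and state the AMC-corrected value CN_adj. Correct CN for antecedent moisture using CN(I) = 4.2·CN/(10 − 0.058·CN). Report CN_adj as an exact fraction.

NRCS table: gravel roads, soil group A → CN(II) = 76
CN(I) from CN(II)=76: (4.2·76)/(10 − 0.058·76) = 13300/233 ≈ 57.082

CN_adj = 13300/233 ≈ 57.082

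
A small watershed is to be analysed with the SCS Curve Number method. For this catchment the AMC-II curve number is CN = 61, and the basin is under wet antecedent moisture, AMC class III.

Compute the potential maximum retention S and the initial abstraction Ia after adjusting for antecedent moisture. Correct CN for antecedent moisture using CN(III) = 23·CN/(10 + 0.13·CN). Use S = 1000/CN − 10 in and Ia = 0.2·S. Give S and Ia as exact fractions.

Adjust CN=61 to AMC III: 23·61/(10 + 0.13·61) → 1403 ÷ (1793/100) = 140300/1793 ≈ 78.249
Max retention: S = 1000/(140300/1793) − 10 = 3900/1403 in (≈ 2.780 in)
Initial abstraction Ia = S/5 = (3900/1403)/5 = 780/1403 ≈ 0.556 in

S = 3900/1403 in ≈ 2.780 in; Ia = 780/1403 in ≈ 0.556 in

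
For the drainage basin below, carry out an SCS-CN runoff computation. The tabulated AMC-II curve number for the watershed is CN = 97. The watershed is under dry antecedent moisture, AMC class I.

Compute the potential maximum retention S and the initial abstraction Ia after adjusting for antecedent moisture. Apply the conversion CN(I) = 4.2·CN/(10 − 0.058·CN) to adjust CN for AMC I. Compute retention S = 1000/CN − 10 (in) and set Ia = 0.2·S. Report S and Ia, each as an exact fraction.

CN(I) from CN(II)=97: (4.2·97)/(10 − 0.058·97) = 67900/729 ≈ 93.141
S = 1000/(67900/729) − 10 = 500/679 in ≈ 0.736 in
Ia = 0.2S: 0.2·0.736 = 0.147 in (exactly 100/679)

S = 500/679 in ≈ 0.736 in; Ia = 100/679 in ≈ 0.147 in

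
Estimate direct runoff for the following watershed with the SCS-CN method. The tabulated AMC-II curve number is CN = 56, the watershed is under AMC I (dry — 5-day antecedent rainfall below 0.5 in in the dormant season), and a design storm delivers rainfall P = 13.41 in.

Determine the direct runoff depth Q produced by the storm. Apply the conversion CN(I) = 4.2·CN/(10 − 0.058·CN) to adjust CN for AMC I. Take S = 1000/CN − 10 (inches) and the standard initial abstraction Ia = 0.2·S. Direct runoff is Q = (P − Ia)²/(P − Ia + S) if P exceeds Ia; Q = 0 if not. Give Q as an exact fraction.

Dry (AMC I): CN(I) = 4.2·56/(10 − 0.058·56) = (1176/5)/(844/125) = 7350/211 ≈ 34.834
Retention S: 1000/CN − 10 with CN=34.834 → S = 2750/147 ≈ 18.707 in
Initial abstraction Ia = S/5 = (2750/147)/5 = 550/147 ≈ 3.741 in
P − Ia = 13.410 − 3.741 = 142127/14700 ≈ 9.669 in (> 0, runoff occurs)
Runoff Q = (P−Ia)²/(P−Ia+S) = (9.669)²/(9.669+18.707) = 20200084129/6131766900 ≈ 3.294 in

Q = 20200084129/6131766900 in ≈ 3.294 in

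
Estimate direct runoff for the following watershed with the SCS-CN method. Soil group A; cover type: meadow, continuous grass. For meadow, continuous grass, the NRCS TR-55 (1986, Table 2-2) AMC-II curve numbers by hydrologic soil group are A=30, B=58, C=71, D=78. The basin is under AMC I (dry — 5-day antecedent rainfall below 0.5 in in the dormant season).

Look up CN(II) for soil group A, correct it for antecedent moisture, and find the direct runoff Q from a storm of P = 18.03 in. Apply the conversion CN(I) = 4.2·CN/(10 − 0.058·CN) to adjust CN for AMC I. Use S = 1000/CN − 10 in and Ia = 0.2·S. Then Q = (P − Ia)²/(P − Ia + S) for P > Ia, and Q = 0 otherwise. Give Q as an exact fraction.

NRCS table: meadow, continuous grass, soil group A → CN(II) = 30
Adjust CN=30 to AMC I: 4.2·30/(10 − 0.058·30) → 126 ÷ (413/50) = 900/59 ≈ 15.254
Retention S: 1000/CN − 10 with CN=15.254 → S = 500/9 ≈ 55.556 in
Ia = 0.2·(500/9) = 100/9 in ≈ 11.111 in
Since P=18.030 > Ia=11.111: effective rainfall P−Ia = 6227/900 in
Q: (6227/900)² ÷ (56227/900) = 38775529/50604300 in (≈ 0.766 in)

Q = 38775529/50604300 in ≈ 0.766 in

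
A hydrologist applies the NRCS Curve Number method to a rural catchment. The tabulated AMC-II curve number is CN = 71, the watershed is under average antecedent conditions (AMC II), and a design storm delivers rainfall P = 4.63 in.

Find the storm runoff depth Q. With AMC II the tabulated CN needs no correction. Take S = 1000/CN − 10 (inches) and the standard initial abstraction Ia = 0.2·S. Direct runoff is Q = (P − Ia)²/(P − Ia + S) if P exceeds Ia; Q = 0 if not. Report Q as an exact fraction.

Q = 732947329/398118300 in ≈ 1.841 in

CN(II) = 71; AMC II needs no correction.
Max retention: S = 1000/71 − 10 = 290/71 in (≈ 4.085 in)
Ia = 0.2S: 0.2·4.085 = 0.817 in (exactly 58/71)
Excess rainfall: 4.630 − 0.817 = 3.813 in; P > Ia so Q > 0
Q: (27073/7100)² ÷ (56073/7100) = 732947329/398118300 in (≈ 1.841 in)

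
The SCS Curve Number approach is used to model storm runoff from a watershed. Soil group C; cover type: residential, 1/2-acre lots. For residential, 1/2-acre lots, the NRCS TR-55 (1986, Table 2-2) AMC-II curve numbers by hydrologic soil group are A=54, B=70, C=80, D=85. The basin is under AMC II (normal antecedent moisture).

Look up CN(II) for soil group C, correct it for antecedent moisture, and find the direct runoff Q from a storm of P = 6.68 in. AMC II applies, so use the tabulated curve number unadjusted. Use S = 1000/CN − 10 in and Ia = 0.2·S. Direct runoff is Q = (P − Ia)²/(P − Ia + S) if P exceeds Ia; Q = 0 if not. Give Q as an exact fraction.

NRCS table: residential, 1/2-acre lots, soil group C → CN(II) = 80
Average conditions: CN = 80 (no AMC adjustment).
Max retention: S = 1000/80 − 10 = 5/2 in (≈ 2.500 in)
Ia = 0.2S: 0.2·2.500 = 0.500 in (exactly 1/2)
Excess rainfall: 6.680 − 0.500 = 6.180 in; P > Ia so Q > 0
Q = (309/50)²/((309/50) + 5/2) = (95481/2500)/(217/25) = 95481/21700 in ≈ 4.400 in

Q = 95481/21700 in ≈ 4.400 in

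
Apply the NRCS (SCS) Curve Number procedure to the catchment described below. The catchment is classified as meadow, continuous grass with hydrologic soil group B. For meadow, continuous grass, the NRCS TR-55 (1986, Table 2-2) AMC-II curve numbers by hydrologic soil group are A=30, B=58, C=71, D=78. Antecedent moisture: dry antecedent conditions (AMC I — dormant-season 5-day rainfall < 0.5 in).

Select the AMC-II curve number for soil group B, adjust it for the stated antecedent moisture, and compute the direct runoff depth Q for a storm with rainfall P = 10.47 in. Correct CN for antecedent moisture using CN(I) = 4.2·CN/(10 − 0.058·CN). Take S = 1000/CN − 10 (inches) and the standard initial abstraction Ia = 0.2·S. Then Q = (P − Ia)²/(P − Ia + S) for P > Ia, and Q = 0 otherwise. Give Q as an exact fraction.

Q = 414651769/204052700 in ≈ 2.032 in

NRCS table: meadow, continuous grass, soil group B → CN(II) = 58
CN(I) from CN(II)=58: (4.2·58)/(10 − 0.058·58) = 2900/79 ≈ 36.709
Retention S: 1000/CN − 10 with CN=36.709 → S = 500/29 ≈ 17.241 in
Initial abstraction Ia = S/5 = (500/29)/5 = 100/29 ≈ 3.448 in
Excess rainfall: 10.470 − 3.448 = 7.022 in; P > Ia so Q > 0
Q = (20363/2900)²/((20363/2900) + 500/29) = (414651769/8410000)/(70363/2900) = 414651769/204052700 in ≈ 2.032 in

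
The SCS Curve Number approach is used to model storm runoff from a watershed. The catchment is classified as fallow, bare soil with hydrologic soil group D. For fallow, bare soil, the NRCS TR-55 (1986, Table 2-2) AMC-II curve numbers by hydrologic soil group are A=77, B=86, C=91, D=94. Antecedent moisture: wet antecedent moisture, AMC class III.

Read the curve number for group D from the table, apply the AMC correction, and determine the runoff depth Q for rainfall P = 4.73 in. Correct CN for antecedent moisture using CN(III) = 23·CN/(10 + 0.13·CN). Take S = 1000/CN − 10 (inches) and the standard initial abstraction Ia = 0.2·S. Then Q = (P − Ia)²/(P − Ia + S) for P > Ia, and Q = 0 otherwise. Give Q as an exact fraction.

NRCS table: fallow, bare soil, soil group D → CN(II) = 94
CN(III) from CN(II)=94: (23·94)/(10 + 0.13·94) = 108100/1111 ≈ 97.300
Max retention: S = 1000/(108100/1111) − 10 = 300/1081 in (≈ 0.278 in)
Ia = 0.2S: 0.2·0.278 = 0.056 in (exactly 60/1081)
P − Ia = 4.730 − 0.056 = 505313/108100 ≈ 4.674 in (> 0, runoff occurs)
Runoff Q = (P−Ia)²/(P−Ia+S) = (4.674)²/(4.674+0.278) = 255341227969/57867335300 ≈ 4.413 in

Q = 255341227969/57867335300 in ≈ 4.413 in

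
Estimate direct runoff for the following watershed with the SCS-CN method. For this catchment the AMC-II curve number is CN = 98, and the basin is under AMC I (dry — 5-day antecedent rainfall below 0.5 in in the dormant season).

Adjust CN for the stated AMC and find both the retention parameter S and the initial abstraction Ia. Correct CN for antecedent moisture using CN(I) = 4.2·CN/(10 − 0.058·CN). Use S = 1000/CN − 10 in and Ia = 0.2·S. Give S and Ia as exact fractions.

S = 500/1029 in ≈ 0.486 in; Ia = 100/1029 in ≈ 0.097 in

Adjust CN=98 to AMC I: 4.2·98/(10 − 0.058·98) → (2058/5) ÷ (1079/250) = 102900/1079 ≈ 95.366
Retention S: 1000/CN − 10 with CN=95.366 → S = 500/1029 ≈ 0.486 in
Ia = 0.2S: 0.2·0.486 = 0.097 in (exactly 100/1029)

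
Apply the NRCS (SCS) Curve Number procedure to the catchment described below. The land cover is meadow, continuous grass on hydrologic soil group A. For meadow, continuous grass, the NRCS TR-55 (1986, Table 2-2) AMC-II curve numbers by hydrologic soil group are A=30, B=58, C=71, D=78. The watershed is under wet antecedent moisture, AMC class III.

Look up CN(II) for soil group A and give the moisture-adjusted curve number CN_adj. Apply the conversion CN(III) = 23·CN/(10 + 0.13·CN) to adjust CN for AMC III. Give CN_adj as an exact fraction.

NRCS table: meadow, continuous grass, soil group A → CN(II) = 30
Adjust CN=30 to AMC III: 23·30/(10 + 0.13·30) → 690 ÷ (139/10) = 6900/139 ≈ 49.640

CN_adj = 6900/139 ≈ 49.640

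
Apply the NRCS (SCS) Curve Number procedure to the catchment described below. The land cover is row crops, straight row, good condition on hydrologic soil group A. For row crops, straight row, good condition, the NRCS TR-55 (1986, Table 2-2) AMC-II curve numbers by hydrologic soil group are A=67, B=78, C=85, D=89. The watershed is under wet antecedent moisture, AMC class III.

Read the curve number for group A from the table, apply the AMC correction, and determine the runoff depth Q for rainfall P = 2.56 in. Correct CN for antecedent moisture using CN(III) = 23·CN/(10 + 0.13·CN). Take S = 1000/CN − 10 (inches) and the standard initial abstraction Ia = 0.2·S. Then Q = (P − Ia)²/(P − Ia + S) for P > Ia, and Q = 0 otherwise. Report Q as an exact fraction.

Q = 421521961/396383725 in ≈ 1.063 in

NRCS table: row crops, straight row, good condition, soil group A → CN(II) = 67
Wet (AMC III): CN(III) = 23·67/(10 + 0.13·67) = 1541/(1871/100) = 154100/1871 ≈ 82.362
S = 1000/(154100/1871) − 10 = 3300/1541 in ≈ 2.141 in
Ia = 0.2S: 0.2·2.141 = 0.428 in (exactly 660/1541)
Excess rainfall: 2.560 − 0.428 = 2.132 in; P > Ia so Q > 0
Q: (82124/38525)² ÷ (164624/38525) = 421521961/396383725 in (≈ 1.063 in)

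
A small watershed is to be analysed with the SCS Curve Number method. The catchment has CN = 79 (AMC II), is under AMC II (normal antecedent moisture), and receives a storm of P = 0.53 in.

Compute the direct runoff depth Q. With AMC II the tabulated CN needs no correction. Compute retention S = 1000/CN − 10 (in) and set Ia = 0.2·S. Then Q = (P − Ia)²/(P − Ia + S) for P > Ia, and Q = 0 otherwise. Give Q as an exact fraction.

AMC II — tabulated CN = 79 applies directly.
Max retention: S = 1000/79 − 10 = 210/79 in (≈ 2.658 in)
Ia = 0.2S: 0.2·2.658 = 0.532 in (exactly 42/79)
P = 0.530 ≤ Ia = 0.532 in: entire storm abstracted, Q = 0.

Q = 0 in ≈ 0.000 in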